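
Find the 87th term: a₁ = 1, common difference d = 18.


aₙ = a₁ + (n-1)d
= 1 + (87-1)×18
= 1 + 1548
= 1549

a_87 = 1549


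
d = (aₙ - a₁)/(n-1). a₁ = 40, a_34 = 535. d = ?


d = (aₙ - a₁)/(n-1)
= (535 - 40)/(34-1)
= 495/33 = 15

d = 15


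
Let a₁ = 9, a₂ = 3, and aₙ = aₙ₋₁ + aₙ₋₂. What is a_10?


Computing iteratively: 9, 3, 12, 15, 27, 42, 69, 111, 180, 291
a_10 = 291

a_10 = 291


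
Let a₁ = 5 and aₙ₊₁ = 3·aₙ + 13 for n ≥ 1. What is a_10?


Computing step by step:
a_1 = 5
a_2 = 28
a_3 = 97
a_4 = 304
a_5 = 925
a_6 = 2788
a_7 = 8377
a_8 = 25144
a_9 = 75445
a_10 = 226348


a_10 = 226348


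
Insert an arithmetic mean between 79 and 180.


AM = (79 + 180)/2 = 259/2 = 129.5

AM = 129.5


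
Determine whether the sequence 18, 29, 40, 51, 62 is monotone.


Differences: 11, 11, 11, 11
All differences > 0 → strictly INCREASING

Monotonically increasing


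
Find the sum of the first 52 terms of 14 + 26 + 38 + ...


aₙ = 14 + (52-1)×12 = 626
Sₙ = n(a₁+aₙ)/2 = 52×(14+626)/2
= 52×640/2 = 16640

S_52 = 16640


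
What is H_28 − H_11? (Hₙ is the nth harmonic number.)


Σₖ₌12^28 1/k = 1/12 + 1/13 + 1/14 + ... + 1/28
= 72867871493/80313433200
≈ 0.9073

Sum = 72867871493/80313433200 ≈ 0.9073


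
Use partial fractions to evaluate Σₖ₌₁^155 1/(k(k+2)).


1/(k(k+2)) = (1/2)·(1/k - 1/(k+2)) (partial fractions)
Telescoping: Σ = (1/2)·(1 + 1/2 - 1/156 - 1/157) = 36425/48984

Sum = 36425/48984


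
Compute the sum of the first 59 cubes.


n(n+1)/2 = 59×60/2 = 1770
Σk³ = 1770² = 3132900

Σk³ = 3132900


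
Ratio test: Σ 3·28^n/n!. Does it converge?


aₙ = 3·28^n/n!
a_{n+1}/aₙ = 28^(n+1)/(n+1)! × n!/28^n  (constant 3 cancels)
= 28/(n+1)
L = lim(n→∞) 28/(n+1) = 0
L < 1 → series CONVERGES

Converges (ratio test: L = 0 < 1)


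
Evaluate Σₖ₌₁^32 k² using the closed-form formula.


n = 32
n(n+1)(2n+1)/6 = 32×33×65/6
= 68640/6 = 11440

Σk² = 11440


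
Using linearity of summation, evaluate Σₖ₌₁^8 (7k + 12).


Σ(7k+12) = 7·Σk + 12·n
= 7·36 + 12·8
= 252 + 96 = 348

Σ = 348


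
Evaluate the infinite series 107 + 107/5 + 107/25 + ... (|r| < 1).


S∞ = a₁/(1-r) = 107/(1 - 1/5)
= 107/(4/5)
= 535/4

S∞ = 535/4


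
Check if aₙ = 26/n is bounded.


a₁ = 26, a₂ = 26/2, a₃ = 26/3, ...
0 < aₙ ≤ 26 for all n ≥ 1
Lower bound: 0, Upper bound: 26
The sequence IS bounded

Bounded (0 < aₙ ≤ 26)


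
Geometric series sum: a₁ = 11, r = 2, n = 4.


Sₙ = 11×(2^4 - 1)/(2 - 1)
= 11×(16 - 1)/1
= 11×15/1
= 165

S_4 = 165


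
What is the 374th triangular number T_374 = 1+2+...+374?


n(n+1)/2 = 374×375/2 = 140250/2 = 70125

Σk = 70125


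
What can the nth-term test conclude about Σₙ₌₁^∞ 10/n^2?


lim(n→∞) 10/n^2 = 0
lim aₙ = 0 → nth-term test is INCONCLUSIVE
(Need other tests; this is actually a convergent p-series with p=2 > 1)

Inconclusive (lim aₙ = 0; need another test)


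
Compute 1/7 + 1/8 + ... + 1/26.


Σₖ₌7^26 1/k = 1/7 + 1/8 + 1/9 + ... + 1/26
= 12532641007/8923714800
≈ 1.4044

Sum = 12532641007/8923714800 ≈ 1.4044


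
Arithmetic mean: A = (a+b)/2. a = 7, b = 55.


AM = (7 + 55)/2 = 62/2 = 31

AM = 31


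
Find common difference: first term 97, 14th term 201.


d = (aₙ - a₁)/(n-1)
= (201 - 97)/(14-1)
= 104/13 = 8

d = 8


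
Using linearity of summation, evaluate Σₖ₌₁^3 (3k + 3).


Σ(3k+3) = 3·Σk + 3·n
= 3·6 + 3·3
= 18 + 9 = 27

Σ = 27


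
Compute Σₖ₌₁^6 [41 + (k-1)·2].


aₙ = 41 + (6-1)×2 = 51
Sₙ = n(a₁+aₙ)/2 = 6×(41+51)/2
= 6×92/2 = 276

S_6 = 276


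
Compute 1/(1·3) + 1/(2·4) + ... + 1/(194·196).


1/(k(k+2)) = (1/2)·(1/k - 1/(k+2)) (partial fractions)
Telescoping: Σ = (1/2)·(1 + 1/2 - 1/195 - 1/196) = 56939/76440

Sum = 56939/76440


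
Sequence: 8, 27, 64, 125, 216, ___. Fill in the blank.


Pattern: perfect cubes: n³
Terms: 8, 27, 64, 125, 216
Next term = 343

Next term = 343


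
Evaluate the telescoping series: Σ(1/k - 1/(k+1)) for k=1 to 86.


Telescoping: adjacent terms cancel.
= 1/1 - 1/87
= 1 - 1/87 = 86/87

Sum = 86/87


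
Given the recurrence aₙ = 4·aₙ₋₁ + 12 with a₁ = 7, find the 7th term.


Computing step by step:
a_1 = 7
a_2 = 40
a_3 = 172
a_4 = 700
a_5 = 2812
a_6 = 11260
a_7 = 45052


a_7 = 45052


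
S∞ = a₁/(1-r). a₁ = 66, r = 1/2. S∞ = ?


S∞ = a₁/(1-r) = 66/(1 - 1/2)
= 66/(1/2)
= 132

S∞ = 132


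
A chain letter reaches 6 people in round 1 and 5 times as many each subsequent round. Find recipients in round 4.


aₙ = a₁·r^(n-1)
= 6×5^3
= 6×125
= 750

a_4 = 750


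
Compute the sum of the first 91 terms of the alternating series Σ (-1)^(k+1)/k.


S = 1 - 1/2 + 1/3 - 1/4 + 1/5 - 1/6 + 1/7 - 1/8 ± ...
= 0.6986
(Full series converges to +ln(2) ≈ +0.6931)

S_91 = 0.6986


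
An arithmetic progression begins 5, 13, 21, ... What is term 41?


aₙ = a₁ + (n-1)d
= 5 + (41-1)×8
= 5 + 320
= 325

a_41 = 325


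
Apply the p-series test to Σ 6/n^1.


p-series test: Σ c/n^p converges if p > 1, diverges if p ≤ 1 (constant c > 0 doesn't affect convergence).
p = 1
1 ≤ 1 → DIVERGES

Diverges (p = 1 ≤ 1)


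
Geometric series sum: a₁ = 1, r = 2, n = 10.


Sₙ = 1×(2^10 - 1)/(2 - 1)
= 1×(1024 - 1)/1
= 1×1023/1
= 1023

S_10 = 1023


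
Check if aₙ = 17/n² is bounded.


a₁ = 17, a₂ = 17/4, a₃ = 17/9, ...
0 < aₙ ≤ 17 for all n ≥ 1
The sequence IS bounded

Bounded (0 < aₙ ≤ 17)


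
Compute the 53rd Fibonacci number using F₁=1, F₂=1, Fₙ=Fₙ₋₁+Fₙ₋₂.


Fibonacci sequence: 1, 1, 2, 3, 5, 8, 13, 21, 34, 55, 89, ...
F(53) = 53316291173

F(53) = 53316291173


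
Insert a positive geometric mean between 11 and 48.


GM = √(11×48) = √528 = 22.9783

GM = 22.9783


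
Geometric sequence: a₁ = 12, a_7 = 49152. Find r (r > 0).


r^(n-1) = aₙ/a₁
r^6 = 49152/12 = 4096
r = 4096^(1/6)
= ±4; taking r > 0 gives r = 4

r = 4


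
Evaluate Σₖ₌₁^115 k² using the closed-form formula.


n = 115
n(n+1)(2n+1)/6 = 115×116×231/6
= 3081540/6 = 513590

Σk² = 513590


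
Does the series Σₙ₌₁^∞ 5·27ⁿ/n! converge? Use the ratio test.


aₙ = 5·27^n/n!
a_{n+1}/aₙ = 27^(n+1)/(n+1)! × n!/27^n  (constant 5 cancels)
= 27/(n+1)
L = lim(n→∞) 27/(n+1) = 0
L < 1 → series CONVERGES

Converges (ratio test: L = 0 < 1)


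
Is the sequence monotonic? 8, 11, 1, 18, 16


Differences: 3, -10, 17, -2
Difference at position 1 is +3 (> 0) but position 2 is -10 (< 0) — sequence both rises and falls
→ NOT monotonic

Not monotonic


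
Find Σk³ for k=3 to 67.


Σₖ₌3^67 k³ = [67·68/2]² − [2·3/2]²
= 5189284 − 9 = 5189275

Σk³ = 5189275


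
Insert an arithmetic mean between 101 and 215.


AM = (101 + 215)/2 = 316/2 = 158

AM = 158


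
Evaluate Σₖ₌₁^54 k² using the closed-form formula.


n = 54
n(n+1)(2n+1)/6 = 54×55×109/6
= 323730/6 = 53955

Σk² = 53955


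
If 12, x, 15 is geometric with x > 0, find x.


GM = √(12×15) = √180 = 13.4164

GM = 13.4164


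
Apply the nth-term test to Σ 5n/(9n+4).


lim(n→∞) 5n/(9n+4) = 5/9 = 5/9  (divide numerator and denominator by n)
lim aₙ = 5/9 ≠ 0 → series DIVERGES

Diverges (lim aₙ = 5/9 ≠ 0)


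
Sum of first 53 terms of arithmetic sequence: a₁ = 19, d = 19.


aₙ = 19 + (53-1)×19 = 1007
Sₙ = n(a₁+aₙ)/2 = 53×(19+1007)/2
= 53×1026/2 = 27189

S_53 = 27189


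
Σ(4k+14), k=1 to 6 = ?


Σ(4k+14) = 4·Σk + 14·n
= 4·21 + 14·6
= 84 + 84 = 168

Σ = 168


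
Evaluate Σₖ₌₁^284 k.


n(n+1)/2 = 284×285/2 = 80940/2 = 40470

Σk = 40470


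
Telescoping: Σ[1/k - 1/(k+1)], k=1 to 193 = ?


Telescoping: adjacent terms cancel.
= 1/1 - 1/194
= 1 - 1/194 = 193/194

Sum = 193/194


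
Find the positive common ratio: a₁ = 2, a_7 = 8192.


r^(n-1) = aₙ/a₁
r^6 = 8192/2 = 4096
r = 4096^(1/6)
= ±4; taking r > 0 gives r = 4

r = 4


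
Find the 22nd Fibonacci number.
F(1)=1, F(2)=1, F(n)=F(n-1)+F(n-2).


Fibonacci sequence: 1, 1, 2, 3, 5, 8, 13, 21, 34, 55, 89, ...
F(22) = 17711

F(22) = 17711


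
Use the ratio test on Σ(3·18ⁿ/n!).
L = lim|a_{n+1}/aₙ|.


aₙ = 3·18^n/n!
a_{n+1}/aₙ = 18^(n+1)/(n+1)! × n!/18^n  (constant 3 cancels)
= 18/(n+1)
L = lim(n→∞) 18/(n+1) = 0
L < 1 → series CONVERGES

Converges (ratio test: L = 0 < 1)


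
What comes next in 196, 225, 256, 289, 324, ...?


Pattern: perfect squares: n²
Terms: 196, 225, 256, 289, 324
Next term = 361

Next term = 361


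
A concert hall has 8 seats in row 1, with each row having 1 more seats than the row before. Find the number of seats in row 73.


aₙ = a₁ + (n-1)d
= 8 + (73-1)×1
= 8 + 72
= 80

a_73 = 80


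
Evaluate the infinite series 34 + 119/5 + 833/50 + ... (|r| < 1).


S∞ = a₁/(1-r) = 34/(1 - 7/10)
= 34/(3/10)
= 340/3

S∞ = 340/3


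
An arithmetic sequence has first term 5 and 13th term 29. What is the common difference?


d = (aₙ - a₁)/(n-1)
= (29 - 5)/(13-1)
= 24/12 = 2

d = 2


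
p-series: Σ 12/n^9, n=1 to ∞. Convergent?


p-series test: Σ c/n^p converges if p > 1, diverges if p ≤ 1 (constant c > 0 doesn't affect convergence).
p = 9
9 > 1 → CONVERGES

Converges (p = 9 > 1)


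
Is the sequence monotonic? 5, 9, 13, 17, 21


Differences: 4, 4, 4, 4
All differences > 0 → strictly INCREASING

Monotonically increasing


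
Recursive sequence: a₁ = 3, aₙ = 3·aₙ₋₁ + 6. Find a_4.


Computing step by step:
a_1 = 3
a_2 = 15
a_3 = 51
a_4 = 159


a_4 = 159


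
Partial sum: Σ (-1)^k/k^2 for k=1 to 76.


S = -1 + 1/4 - 1/9 + 1/16 - 1/25 + 1/36 - 1/49 + 1/64 ± ...
= -0.8224
(Full series converges to -π²/12 ≈ -0.8225)

S_76 = -0.8224


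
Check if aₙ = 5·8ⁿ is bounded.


aₙ = 5·8ⁿ → as n→∞, aₙ→∞ (since base 8 > 1)
No finite upper bound exists
The sequence is UNBOUNDED

Unbounded (aₙ → ∞ as n → ∞)


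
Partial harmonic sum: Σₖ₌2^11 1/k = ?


Σₖ₌2^11 1/k = 1/2 + 1/3 + 1/4 + 1/5 + 1/6 + 1/7 + 1/8 + 1/9 + 1/10 + 1/11
= 55991/27720
≈ 2.0199

Sum = 55991/27720 ≈ 2.0199


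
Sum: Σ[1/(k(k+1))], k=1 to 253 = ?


1/(k(k+1)) = 1/k - 1/(k+1) (partial fractions)
Telescoping: Σ = 1 - 1/254 = 253/254

Sum = 253/254


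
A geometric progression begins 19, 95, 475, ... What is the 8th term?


aₙ = a₁·r^(n-1)
= 19×5^7
= 19×78125
= 1484375

a_8 = 1484375


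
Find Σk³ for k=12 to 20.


Σₖ₌12^20 k³ = [20·21/2]² − [11·12/2]²
= 44100 − 4356 = 39744

Σk³ = 39744


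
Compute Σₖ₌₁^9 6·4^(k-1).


Sₙ = 6×(4^9 - 1)/(4 - 1)
= 6×(262144 - 1)/3
= 6×262143/3
= 524286

S_9 = 524286


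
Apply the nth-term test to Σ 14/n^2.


lim(n→∞) 14/n^2 = 0
lim aₙ = 0 → nth-term test is INCONCLUSIVE
(Need other tests; this is actually a convergent p-series with p=2 > 1)

Inconclusive (lim aₙ = 0; need another test)


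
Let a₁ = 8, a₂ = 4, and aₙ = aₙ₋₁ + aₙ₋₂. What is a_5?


Computing iteratively: 8, 4, 12, 16, 28
a_5 = 28

a_5 = 28


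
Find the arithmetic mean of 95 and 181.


AM = (95 + 181)/2 = 276/2 = 138

AM = 138


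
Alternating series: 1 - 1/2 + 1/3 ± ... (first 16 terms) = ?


S = 1 - 1/2 + 1/3 - 1/4 + 1/5 - 1/6 + 1/7 - 1/8 ± ...
= 0.6629
(Full series converges to +ln(2) ≈ +0.6931)

S_16 = 0.6629


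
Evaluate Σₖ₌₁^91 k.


n(n+1)/2 = 91×92/2 = 8372/2 = 4186

Σk = 4186


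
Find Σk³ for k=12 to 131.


Σₖ₌12^131 k³ = [131·132/2]² − [11·12/2]²
= 74753316 − 4356 = 74748960

Σk³ = 74748960


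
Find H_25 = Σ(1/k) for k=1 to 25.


H_25 = 1/1 + 1/2 + 1/3 + ... + 1/25
= 34052522467/8923714800
≈ 3.816

H_25 = 34052522467/8923714800 ≈ 3.816


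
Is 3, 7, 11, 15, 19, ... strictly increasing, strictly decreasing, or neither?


Differences: 4, 4, 4, 4
All differences > 0 → strictly INCREASING

Monotonically increasing


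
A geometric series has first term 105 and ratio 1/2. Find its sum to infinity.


S∞ = a₁/(1-r) = 105/(1 - 1/2)
= 105/(1/2)
= 210

S∞ = 210


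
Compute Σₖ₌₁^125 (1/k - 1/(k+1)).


Telescoping: adjacent terms cancel.
= 1/1 - 1/126
= 1 - 1/126 = 125/126

Sum = 125/126


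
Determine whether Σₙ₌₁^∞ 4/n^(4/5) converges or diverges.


p-series test: Σ c/n^p converges if p > 1, diverges if p ≤ 1 (constant c > 0 doesn't affect convergence).
p = 4/5
4/5 ≤ 1 → DIVERGES

Diverges (p = 4/5 ≤ 1)


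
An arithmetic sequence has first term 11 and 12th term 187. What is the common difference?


d = (aₙ - a₁)/(n-1)
= (187 - 11)/(12-1)
= 176/11 = 16

d = 16


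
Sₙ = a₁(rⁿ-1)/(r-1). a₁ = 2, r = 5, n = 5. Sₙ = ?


Sₙ = 2×(5^5 - 1)/(5 - 1)
= 2×(3125 - 1)/4
= 2×3124/4
= 1562

S_5 = 1562


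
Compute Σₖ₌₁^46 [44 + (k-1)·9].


aₙ = 44 + (46-1)×9 = 449
Sₙ = n(a₁+aₙ)/2 = 46×(44+449)/2
= 46×493/2 = 11339

S_46 = 11339


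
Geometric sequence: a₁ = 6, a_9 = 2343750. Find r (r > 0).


r^(n-1) = aₙ/a₁
r^8 = 2343750/6 = 390625
r = 390625^(1/8)
= ±5; taking r > 0 gives r = 5

r = 5


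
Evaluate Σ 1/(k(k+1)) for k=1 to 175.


1/(k(k+1)) = 1/k - 1/(k+1) (partial fractions)
Telescoping: Σ = 1 - 1/176 = 175/176

Sum = 175/176


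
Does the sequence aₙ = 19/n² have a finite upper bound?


a₁ = 19, a₂ = 19/4, a₃ = 19/9, ...
0 < aₙ ≤ 19 for all n ≥ 1
The sequence IS bounded

Bounded (0 < aₙ ≤ 19)


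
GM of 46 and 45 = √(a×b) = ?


GM = √(46×45) = √2070 = 45.4973

GM = 45.4973


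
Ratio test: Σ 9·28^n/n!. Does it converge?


aₙ = 9·28^n/n!
a_{n+1}/aₙ = 28^(n+1)/(n+1)! × n!/28^n  (constant 9 cancels)
= 28/(n+1)
L = lim(n→∞) 28/(n+1) = 0
L < 1 → series CONVERGES

Converges (ratio test: L = 0 < 1)


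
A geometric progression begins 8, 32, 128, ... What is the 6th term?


aₙ = a₁·r^(n-1)
= 8×4^5
= 8×1024
= 8192

a_6 = 8192


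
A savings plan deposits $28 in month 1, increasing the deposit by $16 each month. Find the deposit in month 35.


aₙ = a₁ + (n-1)d
= 28 + (35-1)×16
= 28 + 544
= 572

a_35 = 572


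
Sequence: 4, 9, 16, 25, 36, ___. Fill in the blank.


Pattern: perfect squares: n²
Terms: 4, 9, 16, 25, 36
Next term = 49

Next term = 49


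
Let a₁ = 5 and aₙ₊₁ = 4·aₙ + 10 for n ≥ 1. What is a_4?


Computing step by step:
a_1 = 5
a_2 = 30
a_3 = 130
a_4 = 530


a_4 = 530


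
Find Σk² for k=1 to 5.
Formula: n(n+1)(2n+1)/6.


n = 5
n(n+1)(2n+1)/6 = 5×6×11/6
= 330/6 = 55

Σk² = 55


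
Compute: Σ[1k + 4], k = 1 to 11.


Σ(1k+4) = 1·Σk + 4·n
= 1·66 + 4·11
= 66 + 44 = 110

Σ = 110


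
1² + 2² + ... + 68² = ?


n = 68
n(n+1)(2n+1)/6 = 68×69×137/6
= 642804/6 = 107134

Σk² = 107134


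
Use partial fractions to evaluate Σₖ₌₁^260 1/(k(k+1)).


1/(k(k+1)) = 1/k - 1/(k+1) (partial fractions)
Telescoping: Σ = 1 - 1/261 = 260/261

Sum = 260/261


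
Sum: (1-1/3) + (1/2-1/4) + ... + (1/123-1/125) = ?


Telescoping with gap 2: two head and two tail terms survive.
= (1 + 1/2) - (1/124 + 1/125)
= 3/2 - 1/124 - 1/125 = 23001/15500

Sum = 23001/15500


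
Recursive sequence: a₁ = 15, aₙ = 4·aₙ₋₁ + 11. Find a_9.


Computing step by step:
a_1 = 15
a_2 = 71
a_3 = 295
a_4 = 1191
a_5 = 4775
a_6 = 19111
a_7 = 76455
a_8 = 305831
a_9 = 1223335


a_9 = 1223335


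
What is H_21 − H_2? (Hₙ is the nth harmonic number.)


Σₖ₌3^21 1/k = 1/3 + 1/4 + 1/5 + ... + 1/21
= 11098301/5173168
≈ 2.1454

Sum = 11098301/5173168 ≈ 2.1454


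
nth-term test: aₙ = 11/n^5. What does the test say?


lim(n→∞) 11/n^5 = 0
lim aₙ = 0 → nth-term test is INCONCLUSIVE
(Need other tests; this is actually a convergent p-series with p=5 > 1)

Inconclusive (lim aₙ = 0; need another test)


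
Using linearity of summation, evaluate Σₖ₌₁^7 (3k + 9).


Σ(3k+9) = 3·Σk + 9·n
= 3·28 + 9·7
= 84 + 63 = 147

Σ = 147


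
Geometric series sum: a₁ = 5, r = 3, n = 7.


Sₙ = 5×(3^7 - 1)/(3 - 1)
= 5×(2187 - 1)/2
= 5×2186/2
= 5465

S_7 = 5465


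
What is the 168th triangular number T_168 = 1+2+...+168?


n(n+1)/2 = 168×169/2 = 28392/2 = 14196

Σk = 14196


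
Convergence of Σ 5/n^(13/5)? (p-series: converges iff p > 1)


p-series test: Σ c/n^p converges if p > 1, diverges if p ≤ 1 (constant c > 0 doesn't affect convergence).
p = 13/5
13/5 > 1 → CONVERGES

Converges (p = 13/5 > 1)


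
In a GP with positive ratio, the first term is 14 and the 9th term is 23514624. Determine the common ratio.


r^(n-1) = aₙ/a₁
r^8 = 23514624/14 = 1679616
r = 1679616^(1/8)
= ±6; taking r > 0 gives r = 6

r = 6


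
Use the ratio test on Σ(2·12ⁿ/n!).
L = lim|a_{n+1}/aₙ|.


aₙ = 2·12^n/n!
a_{n+1}/aₙ = 12^(n+1)/(n+1)! × n!/12^n  (constant 2 cancels)
= 12/(n+1)
L = lim(n→∞) 12/(n+1) = 0
L < 1 → series CONVERGES

Converges (ratio test: L = 0 < 1)


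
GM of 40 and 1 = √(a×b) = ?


GM = √(40×1) = √40 = 6.3246

GM = 6.3246


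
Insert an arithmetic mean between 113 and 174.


AM = (113 + 174)/2 = 287/2 = 143.5

AM = 143.5


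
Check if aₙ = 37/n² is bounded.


a₁ = 37, a₂ = 37/4, a₃ = 37/9, ...
0 < aₙ ≤ 37 for all n ≥ 1
The sequence IS bounded

Bounded (0 < aₙ ≤ 37)


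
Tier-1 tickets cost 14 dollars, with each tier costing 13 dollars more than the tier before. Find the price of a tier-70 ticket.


aₙ = a₁ + (n-1)d
= 14 + (70-1)×13
= 14 + 897
= 911

a_70 = 911


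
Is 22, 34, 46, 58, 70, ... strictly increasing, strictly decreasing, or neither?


Differences: 12, 12, 12, 12
All differences > 0 → strictly INCREASING

Monotonically increasing


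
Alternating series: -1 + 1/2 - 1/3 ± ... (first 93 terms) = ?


S = -1 + 1/2 - 1/3 + 1/4 - 1/5 + 1/6 - 1/7 + 1/8 ± ...
= -0.6985
(Full series converges to -ln(2) ≈ -0.6931)

S_93 = -0.6985


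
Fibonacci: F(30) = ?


Fibonacci sequence: 1, 1, 2, 3, 5, 8, 13, 21, 34, 55, 89, ...
F(30) = 832040

F(30) = 832040


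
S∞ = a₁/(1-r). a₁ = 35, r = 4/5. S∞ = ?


S∞ = a₁/(1-r) = 35/(1 - 4/5)
= 35/(1/5)
= 175

S∞ = 175


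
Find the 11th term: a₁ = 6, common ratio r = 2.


aₙ = a₁·r^(n-1)
= 6×2^10
= 6×1024
= 6144

a_11 = 6144


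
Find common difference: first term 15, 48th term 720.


d = (aₙ - a₁)/(n-1)
= (720 - 15)/(48-1)
= 705/47 = 15

d = 15


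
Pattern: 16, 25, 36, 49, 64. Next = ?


Pattern: perfect squares: n²
Terms: 16, 25, 36, 49, 64
Next term = 81

Next term = 81


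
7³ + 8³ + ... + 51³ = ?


Σₖ₌7^51 k³ = [51·52/2]² − [6·7/2]²
= 1758276 − 441 = 1757835

Σk³ = 1757835


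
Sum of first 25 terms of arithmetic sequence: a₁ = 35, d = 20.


aₙ = 35 + (25-1)×20 = 515
Sₙ = n(a₁+aₙ)/2 = 25×(35+515)/2
= 25×550/2 = 6875

S_25 = 6875


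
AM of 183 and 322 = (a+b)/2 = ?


AM = (183 + 322)/2 = 505/2 = 252.5

AM = 252.5


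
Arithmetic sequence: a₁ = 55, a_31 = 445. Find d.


d = (aₙ - a₁)/(n-1)
= (445 - 55)/(31-1)
= 390/30 = 13

d = 13


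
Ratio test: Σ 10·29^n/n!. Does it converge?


aₙ = 10·29^n/n!
a_{n+1}/aₙ = 29^(n+1)/(n+1)! × n!/29^n  (constant 10 cancels)
= 29/(n+1)
L = lim(n→∞) 29/(n+1) = 0
L < 1 → series CONVERGES

Converges (ratio test: L = 0 < 1)


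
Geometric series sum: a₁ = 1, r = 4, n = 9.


Sₙ = 1×(4^9 - 1)/(4 - 1)
= 1×(262144 - 1)/3
= 1×262143/3
= 87381

S_9 = 87381


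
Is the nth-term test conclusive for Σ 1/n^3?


lim(n→∞) 1/n^3 = 0
lim aₙ = 0 → nth-term test is INCONCLUSIVE
(Need other tests; this is actually a convergent p-series with p=3 > 1)

Inconclusive (lim aₙ = 0; need another test)


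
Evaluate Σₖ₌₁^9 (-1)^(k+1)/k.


S = 1 - 1/2 + 1/3 - 1/4 + 1/5 - 1/6 + 1/7 - 1/8 ± ...
= 0.7456
(Full series converges to +ln(2) ≈ +0.6931)

S_9 = 0.7456


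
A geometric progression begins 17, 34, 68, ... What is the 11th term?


aₙ = a₁·r^(n-1)
= 17×2^10
= 17×1024
= 17408

a_11 = 17408


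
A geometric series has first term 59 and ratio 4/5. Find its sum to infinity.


S∞ = a₁/(1-r) = 59/(1 - 4/5)
= 59/(1/5)
= 295

S∞ = 295


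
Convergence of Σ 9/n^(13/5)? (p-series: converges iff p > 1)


p-series test: Σ c/n^p converges if p > 1, diverges if p ≤ 1 (constant c > 0 doesn't affect convergence).
p = 13/5
13/5 > 1 → CONVERGES

Converges (p = 13/5 > 1)


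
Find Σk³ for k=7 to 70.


Σₖ₌7^70 k³ = [70·71/2]² − [6·7/2]²
= 6175225 − 441 = 6174784

Σk³ = 6174784


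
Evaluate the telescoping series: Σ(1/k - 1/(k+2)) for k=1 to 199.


Telescoping with gap 2: two head and two tail terms survive.
= (1 + 1/2) - (1/200 + 1/201)
= 3/2 - 1/200 - 1/201 = 59899/40200

Sum = 59899/40200


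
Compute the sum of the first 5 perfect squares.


n = 5
n(n+1)(2n+1)/6 = 5×6×11/6
= 330/6 = 55

Σk² = 55


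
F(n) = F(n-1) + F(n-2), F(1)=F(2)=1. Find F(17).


Fibonacci sequence: 1, 1, 2, 3, 5, 8, 13, 21, 34, 55, 89, ...
F(17) = 1597

F(17) = 1597


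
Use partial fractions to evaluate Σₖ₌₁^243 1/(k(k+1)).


1/(k(k+1)) = 1/k - 1/(k+1) (partial fractions)
Telescoping: Σ = 1 - 1/244 = 243/244

Sum = 243/244


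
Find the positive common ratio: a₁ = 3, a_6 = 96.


r^(n-1) = aₙ/a₁
r^5 = 96/3 = 32
r = 32^(1/5)
= 2

r = 2


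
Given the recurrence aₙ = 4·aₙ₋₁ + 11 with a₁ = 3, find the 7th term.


Computing step by step:
a_1 = 3
a_2 = 23
a_3 = 103
a_4 = 423
a_5 = 1703
a_6 = 6823
a_7 = 27303


a_7 = 27303


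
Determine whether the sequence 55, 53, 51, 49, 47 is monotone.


Differences: -2, -2, -2, -2
All differences < 0 → strictly DECREASING

Monotonically decreasing


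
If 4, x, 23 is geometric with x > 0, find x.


GM = √(4×23) = √92 = 9.5917

GM = 9.5917


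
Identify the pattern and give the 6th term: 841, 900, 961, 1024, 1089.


Pattern: perfect squares: n²
Terms: 841, 900, 961, 1024, 1089
Next term = 1156

Next term = 1156


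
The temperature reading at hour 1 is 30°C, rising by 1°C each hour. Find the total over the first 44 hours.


aₙ = 30 + (44-1)×1 = 73
Sₙ = n(a₁+aₙ)/2 = 44×(30+73)/2
= 44×103/2 = 2266

S_44 = 2266


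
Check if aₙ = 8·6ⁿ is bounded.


aₙ = 8·6ⁿ → as n→∞, aₙ→∞ (since base 6 > 1)
No finite upper bound exists
The sequence is UNBOUNDED

Unbounded (aₙ → ∞ as n → ∞)


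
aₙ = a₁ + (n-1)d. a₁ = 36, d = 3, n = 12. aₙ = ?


aₙ = a₁ + (n-1)d
= 36 + (12-1)×3
= 36 + 33
= 69

a_12 = 69


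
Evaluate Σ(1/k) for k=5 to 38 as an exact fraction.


Σₖ₌5^38 1/k = 1/5 + 1/6 + 1/7 + ... + 1/38
= 1041662132909233/485721041551200
≈ 2.1446

Sum = 1041662132909233/485721041551200 ≈ 2.1446


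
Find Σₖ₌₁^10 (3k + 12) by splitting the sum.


Σ(3k+12) = 3·Σk + 12·n
= 3·55 + 12·10
= 165 + 120 = 285

Σ = 285


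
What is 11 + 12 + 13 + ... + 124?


Σₖ₌11^124 k = Σₖ₌₁^124 k − Σₖ₌₁^10 k
= 124·125/2 − 10·11/2
= 7750 − 55 = 7695

Σk = 7695


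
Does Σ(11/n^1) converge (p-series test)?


p-series test: Σ c/n^p converges if p > 1, diverges if p ≤ 1 (constant c > 0 doesn't affect convergence).
p = 1
1 ≤ 1 → DIVERGES

Diverges (p = 1 ≤ 1)


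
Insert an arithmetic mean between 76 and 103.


AM = (76 + 103)/2 = 179/2 = 89.5

AM = 89.5


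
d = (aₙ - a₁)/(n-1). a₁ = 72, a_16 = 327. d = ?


d = (aₙ - a₁)/(n-1)
= (327 - 72)/(16-1)
= 255/15 = 17

d = 17


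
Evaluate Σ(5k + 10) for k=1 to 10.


Σ(5k+10) = 5·Σk + 10·n
= 5·55 + 10·10
= 275 + 100 = 375

Σ = 375


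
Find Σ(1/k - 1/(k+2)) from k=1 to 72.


Telescoping with gap 2: two head and two tail terms survive.
= (1 + 1/2) - (1/73 + 1/74)
= 3/2 - 1/73 - 1/74 = 3978/2701

Sum = 3978/2701


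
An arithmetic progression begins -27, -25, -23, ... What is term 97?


aₙ = a₁ + (n-1)d
= -27 + (97-1)×2
= -27 + 192
= 165

a_97 = 165


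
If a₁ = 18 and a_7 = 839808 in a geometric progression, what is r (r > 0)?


r^(n-1) = aₙ/a₁
r^6 = 839808/18 = 46656
r = 46656^(1/6)
= ±6; taking r > 0 gives r = 6

r = 6


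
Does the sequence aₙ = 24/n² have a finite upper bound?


a₁ = 24, a₂ = 24/4, a₃ = 24/9, ...
0 < aₙ ≤ 24 for all n ≥ 1
The sequence IS bounded

Bounded (0 < aₙ ≤ 24)


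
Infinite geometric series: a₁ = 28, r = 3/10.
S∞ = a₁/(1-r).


S∞ = a₁/(1-r) = 28/(1 - 3/10)
= 28/(7/10)
= 40

S∞ = 40


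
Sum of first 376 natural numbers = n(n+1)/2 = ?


n(n+1)/2 = 376×377/2 = 141752/2 = 70876

Σk = 70876


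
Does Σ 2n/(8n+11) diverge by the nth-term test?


lim(n→∞) 2n/(8n+11) = 2/8 = 1/4  (divide numerator and denominator by n)
lim aₙ = 1/4 ≠ 0 → series DIVERGES

Diverges (lim aₙ = 1/4 ≠ 0)


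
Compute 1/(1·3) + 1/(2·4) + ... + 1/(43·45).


1/(k(k+2)) = (1/2)·(1/k - 1/(k+2)) (partial fractions)
Telescoping: Σ = (1/2)·(1 + 1/2 - 1/44 - 1/45) = 2881/3960

Sum = 2881/3960


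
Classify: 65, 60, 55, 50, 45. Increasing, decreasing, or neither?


Differences: -5, -5, -5, -5
All differences < 0 → strictly DECREASING

Monotonically decreasing


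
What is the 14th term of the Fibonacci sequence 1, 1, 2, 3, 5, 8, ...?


Fibonacci sequence: 1, 1, 2, 3, 5, 8, 13, 21, 34, 55, 89, ...
F(14) = 377

F(14) = 377


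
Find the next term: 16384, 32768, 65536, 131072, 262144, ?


Pattern: powers of 2: 2ⁿ
Terms: 16384, 32768, 65536, 131072, 262144
Next term = 524288

Next term = 524288


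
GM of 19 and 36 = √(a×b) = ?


GM = √(19×36) = √684 = 26.1534

GM = 26.1534


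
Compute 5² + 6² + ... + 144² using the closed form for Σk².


Σₖ₌5^144 k² = Σₖ₌₁^144 k² − Σₖ₌₁^4 k²
= 144·145·289/6 − 4·5·9/6
= 1005720 − 30 = 1005690

Σk² = 1005690


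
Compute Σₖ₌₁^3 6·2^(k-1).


Sₙ = 6×(2^3 - 1)/(2 - 1)
= 6×(8 - 1)/1
= 6×7/1
= 42

S_3 = 42


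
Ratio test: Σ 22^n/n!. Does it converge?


aₙ = 22^n/n!
a_{n+1}/aₙ = 22^(n+1)/(n+1)! × n!/22^n
= 22/(n+1)
L = lim(n→∞) 22/(n+1) = 0
L < 1 → series CONVERGES

Converges (ratio test: L = 0 < 1)


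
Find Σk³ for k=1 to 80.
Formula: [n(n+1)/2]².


n(n+1)/2 = 80×81/2 = 3240
Σk³ = 3240² = 10497600

Σk³ = 10497600


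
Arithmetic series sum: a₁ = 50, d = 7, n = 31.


aₙ = 50 + (31-1)×7 = 260
Sₙ = n(a₁+aₙ)/2 = 31×(50+260)/2
= 31×310/2 = 4805

S_31 = 4805


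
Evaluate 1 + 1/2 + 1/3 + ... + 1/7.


H_7 = 1/1 + 1/2 + 1/3 + 1/4 + 1/5 + 1/6 + 1/7
= 363/140
≈ 2.5929

H_7 = 363/140 ≈ 2.5929


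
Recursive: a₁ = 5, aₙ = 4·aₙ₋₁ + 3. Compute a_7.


Computing step by step:
a_1 = 5
a_2 = 23
a_3 = 95
a_4 = 383
a_5 = 1535
a_6 = 6143
a_7 = 24575


a_7 = 24575


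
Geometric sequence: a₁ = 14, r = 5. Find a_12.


aₙ = a₁·r^(n-1)
= 14×5^11
= 14×48828125
= 683593750

a_12 = 683593750


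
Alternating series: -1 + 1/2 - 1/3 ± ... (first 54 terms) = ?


S = -1 + 1/2 - 1/3 + 1/4 - 1/5 + 1/6 - 1/7 + 1/8 ± ...
= -0.684
(Full series converges to -ln(2) ≈ -0.6931)

S_54 = -0.684


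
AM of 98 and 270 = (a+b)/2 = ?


AM = (98 + 270)/2 = 368/2 = 184

AM = 184


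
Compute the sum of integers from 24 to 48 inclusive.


Σₖ₌24^48 k = Σₖ₌₁^48 k − Σₖ₌₁^23 k
= 48·49/2 − 23·24/2
= 1176 − 276 = 900

Σk = 900


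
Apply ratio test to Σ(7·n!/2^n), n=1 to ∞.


aₙ = 7·n!/2^n
a_{n+1}/aₙ = (n+1)!/2^(n+1) × 2^n/n!  (constant 7 cancels)
= (n+1)/2
L = lim(n→∞) (n+1)/2 = ∞
L > 1 → series DIVERGES

Diverges (ratio test: L = ∞ > 1)


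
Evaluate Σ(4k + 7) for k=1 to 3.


Σ(4k+7) = 4·Σk + 7·n
= 4·6 + 7·3
= 24 + 21 = 45

Σ = 45


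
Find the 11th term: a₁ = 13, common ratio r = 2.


aₙ = a₁·r^(n-1)
= 13×2^10
= 13×1024
= 13312

a_11 = 13312


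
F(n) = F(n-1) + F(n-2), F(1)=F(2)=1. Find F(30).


Fibonacci sequence: 1, 1, 2, 3, 5, 8, 13, 21, 34, 55, 89, ...
F(30) = 832040

F(30) = 832040


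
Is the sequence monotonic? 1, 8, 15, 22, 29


Differences: 7, 7, 7, 7
All differences > 0 → strictly INCREASING

Monotonically increasing


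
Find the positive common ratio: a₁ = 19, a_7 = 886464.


r^(n-1) = aₙ/a₁
r^6 = 886464/19 = 46656
r = 46656^(1/6)
= ±6; taking r > 0 gives r = 6

r = 6


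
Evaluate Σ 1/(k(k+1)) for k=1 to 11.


1/(k(k+1)) = 1/k - 1/(k+1) (partial fractions)
Telescoping: Σ = 1 - 1/12 = 11/12

Sum = 11/12


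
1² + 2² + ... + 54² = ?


n = 54
n(n+1)(2n+1)/6 = 54×55×109/6
= 323730/6 = 53955

Σk² = 53955


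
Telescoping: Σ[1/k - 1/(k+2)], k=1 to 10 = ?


Telescoping with gap 2: two head and two tail terms survive.
= (1 + 1/2) - (1/11 + 1/12)
= 3/2 - 1/11 - 1/12 = 175/132

Sum = 175/132


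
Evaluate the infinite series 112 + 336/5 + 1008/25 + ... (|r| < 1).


S∞ = a₁/(1-r) = 112/(1 - 3/5)
= 112/(2/5)
= 280

S∞ = 280


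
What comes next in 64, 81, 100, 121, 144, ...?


Pattern: perfect squares: n²
Terms: 64, 81, 100, 121, 144
Next term = 169

Next term = 169


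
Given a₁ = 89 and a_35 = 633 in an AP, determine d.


d = (aₙ - a₁)/(n-1)
= (633 - 89)/(35-1)
= 544/34 = 16

d = 16


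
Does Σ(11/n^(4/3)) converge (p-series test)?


p-series test: Σ c/n^p converges if p > 1, diverges if p ≤ 1 (constant c > 0 doesn't affect convergence).
p = 4/3
4/3 > 1 → CONVERGES

Converges (p = 4/3 > 1)


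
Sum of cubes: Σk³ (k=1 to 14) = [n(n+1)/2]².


n(n+1)/2 = 14×15/2 = 105
Σk³ = 105² = 11025

Σk³ = 11025


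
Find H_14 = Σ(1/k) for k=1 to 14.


H_14 = 1/1 + 1/2 + 1/3 + ... + 1/14
= 1171733/360360
≈ 3.2516

H_14 = 1171733/360360 ≈ 3.2516


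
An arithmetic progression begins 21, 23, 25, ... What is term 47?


aₙ = a₁ + (n-1)d
= 21 + (47-1)×2
= 21 + 92
= 113

a_47 = 113


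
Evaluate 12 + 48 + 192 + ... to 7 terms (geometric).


Sₙ = 12×(4^7 - 1)/(4 - 1)
= 12×(16384 - 1)/3
= 12×16383/3
= 65532

S_7 = 65532


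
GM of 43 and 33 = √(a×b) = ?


GM = √(43×33) = √1419 = 37.6696

GM = 37.6696


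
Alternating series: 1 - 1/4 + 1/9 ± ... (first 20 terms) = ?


S = 1 - 1/4 + 1/9 - 1/16 + 1/25 - 1/36 + 1/49 - 1/64 ± ...
= 0.8213
(Full series converges to +π²/12 ≈ +0.8225)

S_20 = 0.8213


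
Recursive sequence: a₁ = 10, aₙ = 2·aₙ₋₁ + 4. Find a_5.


Computing step by step:
a_1 = 10
a_2 = 24
a_3 = 52
a_4 = 108
a_5 = 220


a_5 = 220


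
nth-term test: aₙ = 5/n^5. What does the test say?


lim(n→∞) 5/n^5 = 0
lim aₙ = 0 → nth-term test is INCONCLUSIVE
(Need other tests; this is actually a convergent p-series with p=5 > 1)

Inconclusive (lim aₙ = 0; need another test)


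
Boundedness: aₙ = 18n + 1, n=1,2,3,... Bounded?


aₙ = 18n + 1 → as n→∞, aₙ→∞
No finite upper bound exists
The sequence is UNBOUNDED

Unbounded (aₙ → ∞ as n → ∞)


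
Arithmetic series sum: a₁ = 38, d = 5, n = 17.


aₙ = 38 + (17-1)×5 = 118
Sₙ = n(a₁+aₙ)/2 = 17×(38+118)/2
= 17×156/2 = 1326

S_17 = 1326


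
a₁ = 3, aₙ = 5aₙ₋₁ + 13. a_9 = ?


Computing step by step:
a_1 = 3
a_2 = 28
a_3 = 153
a_4 = 778
a_5 = 3903
a_6 = 19528
a_7 = 97653
a_8 = 488278
a_9 = 2441403


a_9 = 2441403


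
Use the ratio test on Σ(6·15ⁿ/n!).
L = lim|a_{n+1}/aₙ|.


aₙ = 6·15^n/n!
a_{n+1}/aₙ = 15^(n+1)/(n+1)! × n!/15^n  (constant 6 cancels)
= 15/(n+1)
L = lim(n→∞) 15/(n+1) = 0
L < 1 → series CONVERGES

Converges (ratio test: L = 0 < 1)


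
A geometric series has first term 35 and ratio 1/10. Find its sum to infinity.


S∞ = a₁/(1-r) = 35/(1 - 1/10)
= 35/(9/10)
= 350/9

S∞ = 350/9


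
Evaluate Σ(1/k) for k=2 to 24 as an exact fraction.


Σₖ₌2^24 1/k = 1/2 + 1/3 + 1/4 + ... + 1/24
= 990874363/356948592
≈ 2.776

Sum = 990874363/356948592 ≈ 2.776


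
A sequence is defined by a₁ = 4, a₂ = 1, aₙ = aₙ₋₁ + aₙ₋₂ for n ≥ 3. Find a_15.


Computing iteratively: 4, 1, 5, 6, 11, 17, 28, 45, 73, 118, 191, 309, ...
a_15 = 1309

a_15 = 1309


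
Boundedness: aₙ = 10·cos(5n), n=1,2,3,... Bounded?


For all n, -1 ≤ cos(5n) ≤ 1, so -10 ≤ 10·cos(5n) ≤ 10
Lower bound: -10, Upper bound: 10
The sequence IS bounded

Bounded (-10 ≤ aₙ ≤ 10)


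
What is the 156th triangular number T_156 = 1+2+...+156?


n(n+1)/2 = 156×157/2 = 24492/2 = 12246

Σk = 12246


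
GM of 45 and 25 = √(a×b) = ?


GM = √(45×25) = √1125 = 33.541

GM = 33.541


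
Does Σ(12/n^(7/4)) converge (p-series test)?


p-series test: Σ c/n^p converges if p > 1, diverges if p ≤ 1 (constant c > 0 doesn't affect convergence).
p = 7/4
7/4 > 1 → CONVERGES

Converges (p = 7/4 > 1)


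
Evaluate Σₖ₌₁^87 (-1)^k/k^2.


S = -1 + 1/4 - 1/9 + 1/16 - 1/25 + 1/36 - 1/49 + 1/64 ± ...
= -0.8225
(Full series converges to -π²/12 ≈ -0.8225)

S_87 = -0.8225


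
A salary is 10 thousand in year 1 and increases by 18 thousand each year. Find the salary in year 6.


aₙ = a₁ + (n-1)d
= 10 + (6-1)×18
= 10 + 90
= 100

a_6 = 100


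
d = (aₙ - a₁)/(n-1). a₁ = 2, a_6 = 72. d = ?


d = (aₙ - a₁)/(n-1)
= (72 - 2)/(6-1)
= 70/5 = 14

d = 14


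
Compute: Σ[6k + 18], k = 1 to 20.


Σ(6k+18) = 6·Σk + 18·n
= 6·210 + 18·20
= 1260 + 360 = 1620

Σ = 1620


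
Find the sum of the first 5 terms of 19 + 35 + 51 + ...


aₙ = 19 + (5-1)×16 = 83
Sₙ = n(a₁+aₙ)/2 = 5×(19+83)/2
= 5×102/2 = 255

S_5 = 255


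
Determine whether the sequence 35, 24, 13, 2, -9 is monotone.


Differences: -11, -11, -11, -11
All differences < 0 → strictly DECREASING

Monotonically decreasing


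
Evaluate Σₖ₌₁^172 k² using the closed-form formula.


n = 172
n(n+1)(2n+1)/6 = 172×173×345/6
= 10265820/6 = 1710970

Σk² = 1710970


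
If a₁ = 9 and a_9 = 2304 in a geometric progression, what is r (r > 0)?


r^(n-1) = aₙ/a₁
r^8 = 2304/9 = 256
r = 256^(1/8)
= ±2; taking r > 0 gives r = 2

r = 2


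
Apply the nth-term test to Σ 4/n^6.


lim(n→∞) 4/n^6 = 0
lim aₙ = 0 → nth-term test is INCONCLUSIVE
(Need other tests; this is actually a convergent p-series with p=6 > 1)

Inconclusive (lim aₙ = 0; need another test)


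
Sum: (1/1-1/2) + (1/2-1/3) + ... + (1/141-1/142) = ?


Telescoping: adjacent terms cancel.
= 1/1 - 1/142
= 1 - 1/142 = 141/142

Sum = 141/142


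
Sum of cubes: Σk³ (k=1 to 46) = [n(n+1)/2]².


n(n+1)/2 = 46×47/2 = 1081
Σk³ = 1081² = 1168561

Σk³ = 1168561


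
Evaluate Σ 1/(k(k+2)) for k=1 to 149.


1/(k(k+2)) = (1/2)·(1/k - 1/(k+2)) (partial fractions)
Telescoping: Σ = (1/2)·(1 + 1/2 - 1/150 - 1/151) = 16837/22650

Sum = 16837/22650


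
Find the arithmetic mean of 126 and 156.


AM = (126 + 156)/2 = 282/2 = 141

AM = 141


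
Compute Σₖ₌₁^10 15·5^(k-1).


Sₙ = 15×(5^10 - 1)/(5 - 1)
= 15×(9765625 - 1)/4
= 15×9765624/4
= 36621090

S_10 = 36621090


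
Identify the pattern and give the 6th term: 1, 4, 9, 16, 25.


Pattern: perfect squares: n²
Terms: 1, 4, 9, 16, 25
Next term = 36

Next term = 36


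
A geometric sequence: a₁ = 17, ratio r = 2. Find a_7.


aₙ = a₁·r^(n-1)
= 17×2^6
= 17×64
= 1088

a_7 = 1088


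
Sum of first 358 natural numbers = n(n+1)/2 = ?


n(n+1)/2 = 358×359/2 = 128522/2 = 64261

Σk = 64261


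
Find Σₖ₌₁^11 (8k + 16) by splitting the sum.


Σ(8k+16) = 8·Σk + 16·n
= 8·66 + 16·11
= 528 + 176 = 704

Σ = 704


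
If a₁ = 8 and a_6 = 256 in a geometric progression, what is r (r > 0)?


r^(n-1) = aₙ/a₁
r^5 = 256/8 = 32
r = 32^(1/5)
= 2

r = 2


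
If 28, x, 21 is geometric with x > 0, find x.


GM = √(28×21) = √588 = 24.2487

GM = 24.2487


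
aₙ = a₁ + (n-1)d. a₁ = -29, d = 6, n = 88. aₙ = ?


aₙ = a₁ + (n-1)d
= -29 + (88-1)×6
= -29 + 522
= 493

a_88 = 493


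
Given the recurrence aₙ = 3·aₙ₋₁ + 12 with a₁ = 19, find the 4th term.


Computing step by step:
a_1 = 19
a_2 = 69
a_3 = 219
a_4 = 669


a_4 = 669


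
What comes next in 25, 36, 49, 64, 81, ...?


Pattern: perfect squares: n²
Terms: 25, 36, 49, 64, 81
Next term = 100

Next term = 100


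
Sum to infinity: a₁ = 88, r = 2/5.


S∞ = a₁/(1-r) = 88/(1 - 2/5)
= 88/(3/5)
= 440/3

S∞ = 440/3


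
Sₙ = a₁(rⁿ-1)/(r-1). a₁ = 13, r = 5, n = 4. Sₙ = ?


Sₙ = 13×(5^4 - 1)/(5 - 1)
= 13×(625 - 1)/4
= 13×624/4
= 2028

S_4 = 2028


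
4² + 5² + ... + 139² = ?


Σₖ₌4^139 k² = Σₖ₌₁^139 k² − Σₖ₌₁^3 k²
= 139·140·279/6 − 3·4·7/6
= 904890 − 14 = 904876

Σk² = 904876


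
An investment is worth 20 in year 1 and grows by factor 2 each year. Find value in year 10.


aₙ = a₁·r^(n-1)
= 20×2^9
= 20×512
= 10240

a_10 = 10240


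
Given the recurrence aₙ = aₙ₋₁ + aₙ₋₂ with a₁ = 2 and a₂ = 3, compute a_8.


Computing iteratively: 2, 3, 5, 8, 13, 21, 34, 55
a_8 = 55

a_8 = 55


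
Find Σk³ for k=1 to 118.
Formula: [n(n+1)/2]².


n(n+1)/2 = 118×119/2 = 7021
Σk³ = 7021² = 49294441

Σk³ = 49294441


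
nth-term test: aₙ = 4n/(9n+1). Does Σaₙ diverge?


lim(n→∞) 4n/(9n+1) = 4/9 = 4/9  (divide numerator and denominator by n)
lim aₙ = 4/9 ≠ 0 → series DIVERGES

Diverges (lim aₙ = 4/9 ≠ 0)


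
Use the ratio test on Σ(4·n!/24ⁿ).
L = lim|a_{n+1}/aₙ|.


aₙ = 4·n!/24^n
a_{n+1}/aₙ = (n+1)!/24^(n+1) × 24^n/n!  (constant 4 cancels)
= (n+1)/24
L = lim(n→∞) (n+1)/24 = ∞
L > 1 → series DIVERGES

Diverges (ratio test: L = ∞ > 1)


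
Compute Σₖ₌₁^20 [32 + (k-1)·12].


aₙ = 32 + (20-1)×12 = 260
Sₙ = n(a₁+aₙ)/2 = 20×(32+260)/2
= 20×292/2 = 2920

S_20 = 2920


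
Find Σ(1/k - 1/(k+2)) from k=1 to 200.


Telescoping with gap 2: two head and two tail terms survive.
= (1 + 1/2) - (1/201 + 1/202)
= 3/2 - 1/201 - 1/202 = 30250/20301

Sum = 30250/20301


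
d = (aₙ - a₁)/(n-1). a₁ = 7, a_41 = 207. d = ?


d = (aₙ - a₁)/(n-1)
= (207 - 7)/(41-1)
= 200/40 = 5

d = 5


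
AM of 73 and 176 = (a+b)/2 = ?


AM = (73 + 176)/2 = 249/2 = 124.5

AM = 124.5


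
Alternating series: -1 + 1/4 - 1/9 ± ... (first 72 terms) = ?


S = -1 + 1/4 - 1/9 + 1/16 - 1/25 + 1/36 - 1/49 + 1/64 ± ...
= -0.8224
(Full series converges to -π²/12 ≈ -0.8225)

S_72 = -0.8224


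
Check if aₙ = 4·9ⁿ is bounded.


aₙ = 4·9ⁿ → as n→∞, aₙ→∞ (since base 9 > 1)
No finite upper bound exists
The sequence is UNBOUNDED

Unbounded (aₙ → ∞ as n → ∞)


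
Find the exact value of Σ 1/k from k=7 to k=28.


Σₖ₌7^28 1/k = 1/7 + 1/8 + 1/9 + ... + 1/28
= 118636677563/80313433200
≈ 1.4772

Sum = 118636677563/80313433200 ≈ 1.4772


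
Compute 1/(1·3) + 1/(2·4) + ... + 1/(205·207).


1/(k(k+2)) = (1/2)·(1/k - 1/(k+2)) (partial fractions)
Telescoping: Σ = (1/2)·(1 + 1/2 - 1/206 - 1/207) = 31775/42642

Sum = 31775/42642
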